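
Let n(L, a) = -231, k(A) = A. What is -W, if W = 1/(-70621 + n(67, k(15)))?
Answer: 1/70852 ≈ 1.4114e-5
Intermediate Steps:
W = -1/70852 (W = 1/(-70621 - 231) = 1/(-70852) = -1/70852 ≈ -1.4114e-5)
-W = -1*(-1/70852) = 1/70852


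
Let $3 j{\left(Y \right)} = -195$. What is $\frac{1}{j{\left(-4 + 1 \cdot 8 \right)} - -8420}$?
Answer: $\frac{1}{8355} \approx 0.00011969$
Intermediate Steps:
$j{\left(Y \right)} = -65$ ($j{\left(Y \right)} = \frac{1}{3} \left(-195\right) = -65$)
$\frac{1}{j{\left(-4 + 1 \cdot 8 \right)} - -8420} = \frac{1}{-65 - -8420} = \frac{1}{-65 + 8420} = \frac{1}{8355}$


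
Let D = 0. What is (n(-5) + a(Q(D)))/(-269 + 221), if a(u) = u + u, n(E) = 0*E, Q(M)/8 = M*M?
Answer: 0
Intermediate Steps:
Q(M) = 8*M² (Q(M) = 8*(M*M) = 8*M²)
n(E) = 0
a(u) = 2*u
(n(-5) + a(Q(D)))/(-269 + 221) = (0 + 2*(8*0²))/(-269 + 221) = (0 + 2*(8*0))/(-48) = (0 + 2*0)*(-1/48) = (0 + 0)*(-1/48) = 0*(-1/48) = 0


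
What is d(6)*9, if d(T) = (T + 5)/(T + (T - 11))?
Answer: 99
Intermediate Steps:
d(T) = (5 + T)/(-11 + 2*T) (d(T) = (5 + T)/(T + (-11 + T)) = (5 + T)/(-11 + 2*T))
d(6)*9 = ((5 + 6)/(-11 + 2*6))*9 = (11/(-11 + 12))*9 = (11/1)*9 = (1*11)*9 = 11*9 = 99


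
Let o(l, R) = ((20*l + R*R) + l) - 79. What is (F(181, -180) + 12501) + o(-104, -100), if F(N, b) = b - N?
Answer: 19877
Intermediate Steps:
o(l, R) = -79 + R**2 + 21*l (o(l, R) = ((20*l + R**2) + l) - 79 = ((R**2 + 20*l) + l) - 79 = (R**2 + 21*l) - 79 = -79 + R**2 + 21*l)
(F(181, -180) + 12501) + o(-104, -100) = ((-180 - 1*181) + 12501) + (-79 + (-100)**2 + 21*(-104)) = ((-180 - 181) + 12501) + (-79 + 10000 - 2184) = (-361 + 12501) + 7737 = 12140 + 7737 = 19877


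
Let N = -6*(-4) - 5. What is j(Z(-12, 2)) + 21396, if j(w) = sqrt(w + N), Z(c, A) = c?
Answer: 21396 + sqrt(7) ≈ 21399.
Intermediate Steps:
N = 19 (N = 24 - 5 = 19)
j(w) = sqrt(19 + w) (j(w) = sqrt(w + 19) = sqrt(19 + w))
j(Z(-12, 2)) + 21396 = sqrt(19 - 12) + 21396 = sqrt(7) + 21396 = 21396 + sqrt(7)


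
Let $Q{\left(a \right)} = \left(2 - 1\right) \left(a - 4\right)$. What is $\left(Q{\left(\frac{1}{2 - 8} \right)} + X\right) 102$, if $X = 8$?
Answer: $391$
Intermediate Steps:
$Q{\left(a \right)} = -4 + a$ ($Q{\left(a \right)} = 1 \left(-4 + a\right) = -4 + a$)
$\left(Q{\left(\frac{1}{2 - 8} \right)} + X\right) 102 = \left(\left(-4 + \frac{1}{2 - 8}\right) + 8\right) 102 = \left(\left(-4 + \frac{1}{-6}\right) + 8\right) 102 = \left(\left(-4 - \frac{1}{6}\right) + 8\right) 102 = \left(- \frac{25}{6} + 8\right) 102 = \frac{23}{6} \cdot 102 = 391$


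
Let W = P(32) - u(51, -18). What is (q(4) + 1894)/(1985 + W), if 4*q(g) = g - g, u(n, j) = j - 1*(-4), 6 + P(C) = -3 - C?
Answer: 947/979 ≈ 0.96731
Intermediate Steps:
P(C) = -9 - C (P(C) = -6 + (-3 - C) = -9 - C)
u(n, j) = 4 + j (u(n, j) = j + 4 = 4 + j)
q(g) = 0 (q(g) = (g - g)/4 = (¼)*0 = 0)
W = -27 (W = (-9 - 1*32) - (4 - 18) = (-9 - 32) - 1*(-14) = -41 + 14 = -27)
(q(4) + 1894)/(1985 + W) = (0 + 1894)/(1985 - 27) = 1894/1958 = 1894*(1/1958) = 947/979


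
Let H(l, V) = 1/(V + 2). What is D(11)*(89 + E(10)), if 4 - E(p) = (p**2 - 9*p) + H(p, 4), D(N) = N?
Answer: 5467/6 ≈ 911.17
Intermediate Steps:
H(l, V) = 1/(2 + V)
E(p) = 23/6 - p**2 + 9*p (E(p) = 4 - ((p**2 - 9*p) + 1/(2 + 4)) = 4 - ((p**2 - 9*p) + 1/6) = 4 - (1/6 + p**2 - 9*p) = 4 + (-1/6 - p**2 + 9*p) = 23/6 - p**2 + 9*p)
D(11)*(89 + E(10)) = 11*(89 + (23/6 - 1*10**2 + 9*10)) = 11*(89 + (23/6 - 1*100 + 90)) = 11*(89 + (23/6 - 100 + 90)) = 11*(89 - 37/6) = 11*(497/6) = 5467/6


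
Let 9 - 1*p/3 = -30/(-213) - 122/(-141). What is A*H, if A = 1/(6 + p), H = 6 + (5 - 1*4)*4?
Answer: 33370/100049 ≈ 0.33354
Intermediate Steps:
p = 80027/3337 (p = 27 - 3*(-30/(-213) - 122/(-141)) = 27 - 3*(-30*(-1/213) - 122*(-1/141)) = 27 - 3*(10/71 + 122/141) = 27 - 3*10072/10011 = 27 - 10072/3337 = 80027/3337 ≈ 23.982)
H = 10 (H = 6 + (5 - 4)*4 = 6 + 1*4 = 6 + 4 = 10)
A = 3337/100049 (A = 1/(6 + 80027/3337) = 1/(100049/3337) = 3337/100049 ≈ 0.033354)
A*H = (3337/100049)*10 = 33370/100049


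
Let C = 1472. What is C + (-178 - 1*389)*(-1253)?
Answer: 711923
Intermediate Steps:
C + (-178 - 1*389)*(-1253) = 1472 + (-178 - 1*389)*(-1253) = 1472 + (-178 - 389)*(-1253) = 1472 - 567*(-1253) = 1472 + 710451 = 711923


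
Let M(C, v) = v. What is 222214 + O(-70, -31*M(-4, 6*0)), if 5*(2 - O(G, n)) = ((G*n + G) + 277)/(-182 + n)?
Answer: 202216767/910 ≈ 2.2222e+5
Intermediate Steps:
O(G, n) = 2 - (277 + G + G*n)/(5*(-182 + n)) (O(G, n) = 2 - ((G*n + G) + 277)/(5*(-182 + n)) = 2 - ((G + G*n) + 277)/(5*(-182 + n)) = 2 - (277 + G + G*n)/(5*(-182 + n)))
222214 + O(-70, -31*M(-4, 6*0)) = 222214 + (-2097 - 1*(-70) + 10*(-186*0) - 1*(-70)*(-186*0))/(5*(-182 - 186*0)) = 222214 + (-2097 + 70 + 10*(-31*0) - 1*(-70)*(-31*0))/(5*(-182 - 31*0)) = 222214 + (-2097 + 70 + 10*0 - 1*(-70)*0)/(5*(-182 + 0)) = 222214 + (⅕)*(-2097 + 70 + 0 + 0)/(-182) = 222214 + (⅕)*(-1/182)*(-2027) = 222214 + 2027/910 = 202216767/910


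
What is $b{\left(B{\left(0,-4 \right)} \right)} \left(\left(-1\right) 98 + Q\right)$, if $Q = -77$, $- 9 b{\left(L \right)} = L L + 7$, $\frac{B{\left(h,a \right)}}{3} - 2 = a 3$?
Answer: $\frac{158725}{9} \approx 17636.0$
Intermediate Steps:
$B{\left(h,a \right)} = 6 + 9 a$ ($B{\left(h,a \right)} = 6 + 3 a 3 = 6 + 3 \cdot 3 a = 6 + 9 a$)
$b{\left(L \right)} = - \frac{7}{9} - \frac{L^{2}}{9}$ ($b{\left(L \right)} = - \frac{L L + 7}{9} = - \frac{L^{2} + 7}{9} = - \frac{7 + L^{2}}{9} = - \frac{7}{9} - \frac{L^{2}}{9}$)
$b{\left(B{\left(0,-4 \right)} \right)} \left(\left(-1\right) 98 + Q\right) = \left(- \frac{7}{9} - \frac{\left(6 + 9 \left(-4\right)\right)^{2}}{9}\right) \left(\left(-1\right) 98 - 77\right) = \left(- \frac{7}{9} - \frac{\left(6 - 36\right)^{2}}{9}\right) \left(-98 - 77\right) = \left(- \frac{7}{9} - \frac{\left(-30\right)^{2}}{9}\right) \left(-175\right) = \left(- \frac{7}{9} - 100\right) \left(-175\right) = \left(- \frac{907}{9}\right) \left(-175\right) = \frac{158725}{9}$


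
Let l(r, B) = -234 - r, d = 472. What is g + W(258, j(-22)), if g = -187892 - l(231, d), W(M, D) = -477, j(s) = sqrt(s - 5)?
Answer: -187904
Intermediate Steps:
j(s) = sqrt(-5 + s)
g = -187427 (g = -187892 - (-234 - 1*231) = -187892 - (-234 - 231) = -187892 - 1*(-465) = -187892 + 465 = -187427)
g + W(258, j(-22)) = -187427 - 477 = -187904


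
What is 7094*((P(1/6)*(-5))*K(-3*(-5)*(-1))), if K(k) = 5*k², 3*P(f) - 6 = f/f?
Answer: -93108750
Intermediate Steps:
P(f) = 7/3 (P(f) = 2 + (f/f)/3 = 2 + (⅓)*1 = 2 + ⅓ = 7/3)
7094*((P(1/6)*(-5))*K(-3*(-5)*(-1))) = 7094*(((7/3)*(-5))*(5*(-3*(-5)*(-1))²)) = 7094*(-175*(15*(-1))²/3) = 7094*(-175*(-15)²/3) = 7094*(-175*225/3) = 7094*(-35/3*1125) = 7094*(-13125) = -93108750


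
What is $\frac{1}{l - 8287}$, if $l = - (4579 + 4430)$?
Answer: $- \frac{1}{17296} \approx -5.7817 \cdot 10^{-5}$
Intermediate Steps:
$l = -9009$ ($l = \left(-1\right) 9009 = -9009$)
$\frac{1}{l - 8287} = \frac{1}{-9009 - 8287} = \frac{1}{-17296} = - \frac{1}{17296}$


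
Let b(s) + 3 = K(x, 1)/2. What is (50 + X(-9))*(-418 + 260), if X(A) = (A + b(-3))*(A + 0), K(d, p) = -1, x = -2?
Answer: -25675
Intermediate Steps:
b(s) = -7/2 (b(s) = -3 - 1/2 = -3 - 1*½ = -3 - ½ = -7/2)
X(A) = A*(-7/2 + A) (X(A) = (A - 7/2)*(A + 0) = (-7/2 + A)*A = A*(-7/2 + A))
(50 + X(-9))*(-418 + 260) = (50 + (½)*(-9)*(-7 + 2*(-9)))*(-418 + 260) = (50 + (½)*(-9)*(-7 - 18))*(-158) = (50 + (½)*(-9)*(-25))*(-158) = (50 + 225/2)*(-158) = (325/2)*(-158) = -25675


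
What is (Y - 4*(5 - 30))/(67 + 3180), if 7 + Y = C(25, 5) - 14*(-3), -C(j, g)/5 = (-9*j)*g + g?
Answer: 5735/3247 ≈ 1.7662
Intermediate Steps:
C(j, g) = -5*g + 45*g*j (C(j, g) = -5*((-9*j)*g + g) = -5*(-9*g*j + g) = -5*(g - 9*g*j) = -5*g + 45*g*j)
Y = 5635 (Y = -7 + (5*5*(-1 + 9*25) - 14*(-3)) = -7 + (5*5*(-1 + 225) - 1*(-42)) = -7 + (5*5*224 + 42) = -7 + (5600 + 42) = -7 + 5642 = 5635)
(Y - 4*(5 - 30))/(67 + 3180) = (5635 - 4*(5 - 30))/(67 + 3180) = (5635 - 4*(-25))/3247 = (5635 + 100)*(1/3247) = 5735*(1/3247) = 5735/3247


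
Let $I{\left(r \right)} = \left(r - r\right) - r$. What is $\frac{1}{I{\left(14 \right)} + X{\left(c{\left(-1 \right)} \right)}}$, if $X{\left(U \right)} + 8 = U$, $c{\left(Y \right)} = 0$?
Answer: $- \frac{1}{22} \approx -0.045455$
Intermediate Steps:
$I{\left(r \right)} = - r$ ($I{\left(r \right)} = 0 - r = - r$)
$X{\left(U \right)} = -8 + U$
$\frac{1}{I{\left(14 \right)} + X{\left(c{\left(-1 \right)} \right)}} = \frac{1}{\left(-1\right) 14 + \left(-8 + 0\right)} = \frac{1}{-14 - 8} = \frac{1}{-22} = - \frac{1}{22}$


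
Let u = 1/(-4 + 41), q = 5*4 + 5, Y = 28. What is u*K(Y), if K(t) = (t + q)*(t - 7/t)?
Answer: 159/4 ≈ 39.750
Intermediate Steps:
q = 25 (q = 20 + 5 = 25)
K(t) = (25 + t)*(t - 7/t) (K(t) = (t + 25)*(t - 7/t) = (25 + t)*(t - 7/t))
u = 1/37 ≈ 0.027027
u*K(Y) = (-7 + 28² - 175/28 + 25*28)/37 = (-7 + 784 - 175*1/28 + 700)/37 = (-7 + 784 - 25/4 + 700)/37 = (1/37)*(5883/4) = 159/4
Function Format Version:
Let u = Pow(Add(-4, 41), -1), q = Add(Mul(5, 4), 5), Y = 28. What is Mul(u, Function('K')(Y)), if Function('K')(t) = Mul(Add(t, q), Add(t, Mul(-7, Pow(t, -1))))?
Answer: Rational(159, 4) ≈ 39.750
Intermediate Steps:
q = 25 (q = Add(20, 5) = 25)
Function('K')(t) = Mul(Add(25, t), Add(t, Mul(-7, Pow(t, -1)))) (Function('K')(t) = Mul(Add(t, 25), Add(t, Mul(-7, Pow(t, -1)))) = Mul(Add(25, t), Add(t, Mul(-7, Pow(t, -1)))))
u = Rational(1, 37) (u = Pow(37, -1) = Rational(1, 37) ≈ 0.027027)
Mul(u, Function('K')(Y)) = Mul(Rational(1, 37), Add(-7, Pow(28, 2), Mul(-175, Pow(28, -1)), Mul(25, 28))) = Mul(Rational(1, 37), Add(-7, 784, Mul(-175, Rational(1, 28)), 700)) = Mul(Rational(1, 37), Add(-7, 784, Rational(-25, 4), 700)) = Mul(Rational(1, 37), Rational(5883, 4)) = Rational(159, 4)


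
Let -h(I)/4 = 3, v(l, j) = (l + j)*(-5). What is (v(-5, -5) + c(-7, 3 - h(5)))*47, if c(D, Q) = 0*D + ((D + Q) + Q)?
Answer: 3431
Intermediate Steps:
v(l, j) = -5*j - 5*l (v(l, j) = (j + l)*(-5) = -5*j - 5*l)
h(I) = -12 (h(I) = -4*3 = -12)
c(D, Q) = D + 2*Q (c(D, Q) = 0 + (D + 2*Q) = D + 2*Q)
(v(-5, -5) + c(-7, 3 - h(5)))*47 = ((-5*(-5) - 5*(-5)) + (-7 + 2*(3 - 1*(-12))))*47 = ((25 + 25) + (-7 + 2*(3 + 12)))*47 = (50 + (-7 + 2*15))*47 = (50 + (-7 + 30))*47 = (50 + 23)*47 = 73*47 = 3431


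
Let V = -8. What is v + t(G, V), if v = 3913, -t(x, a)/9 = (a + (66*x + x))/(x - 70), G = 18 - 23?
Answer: 96796/25 ≈ 3871.8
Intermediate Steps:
G = -5
t(x, a) = -9*(a + 67*x)/(-70 + x) (t(x, a) = -9*(a + (66*x + x))/(x - 70) = -9*(a + 67*x)/(-70 + x))
v + t(G, V) = 3913 + 9*(-1*(-8) - 67*(-5))/(-70 - 5) = 3913 + 9*(8 + 335)/(-75) = 3913 + 9*(-1/75)*343 = 3913 - 1029/25 = 96796/25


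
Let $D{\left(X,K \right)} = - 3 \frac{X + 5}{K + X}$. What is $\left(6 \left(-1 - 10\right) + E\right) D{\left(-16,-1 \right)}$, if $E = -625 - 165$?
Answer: $\frac{28248}{17} \approx 1661.6$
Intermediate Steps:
$E = -790$
$D{\left(X,K \right)} = - \frac{3 \left(5 + X\right)}{K + X}$ ($D{\left(X,K \right)} = - 3 \frac{5 + X}{K + X} = - \frac{3 \left(5 + X\right)}{K + X}$)
$\left(6 \left(-1 - 10\right) + E\right) D{\left(-16,-1 \right)} = \left(6 \left(-1 - 10\right) - 790\right) \frac{3 \left(-5 - -16\right)}{-1 - 16} = \left(6 \left(-11\right) - 790\right) \frac{3 \left(-5 + 16\right)}{-17} = \left(-66 - 790\right) 3 \left(- \frac{1}{17}\right) 11 = \left(-856\right) \left(- \frac{33}{17}\right) = \frac{28248}{17}$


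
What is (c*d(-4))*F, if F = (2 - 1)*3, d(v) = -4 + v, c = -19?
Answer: 456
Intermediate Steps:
F = 3 (F = 1*3 = 3)
(c*d(-4))*F = -19*(-4 - 4)*3 = -19*(-8)*3 = 152*3 = 456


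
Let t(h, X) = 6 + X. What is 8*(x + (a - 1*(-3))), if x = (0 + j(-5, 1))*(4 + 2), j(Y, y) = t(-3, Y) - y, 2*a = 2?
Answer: 32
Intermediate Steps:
a = 1 (a = (½)*2 = 1)
j(Y, y) = 6 + Y - y (j(Y, y) = (6 + Y) - y = 6 + Y - y)
x = 0 (x = (0 + (6 - 5 - 1*1))*(4 + 2) = (0 + (6 - 5 - 1))*6 = (0 + 0)*6 = 0*6 = 0)
8*(x + (a - 1*(-3))) = 8*(0 + (1 - 1*(-3))) = 8*(0 + (1 + 3)) = 8*(0 + 4) = 8*4 = 32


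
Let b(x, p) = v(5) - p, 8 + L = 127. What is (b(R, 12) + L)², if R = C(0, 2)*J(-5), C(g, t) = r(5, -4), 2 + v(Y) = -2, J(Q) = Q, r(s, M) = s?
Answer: 10609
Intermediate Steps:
L = 119 (L = -8 + 127 = 119)
v(Y) = -4 (v(Y) = -2 - 2 = -4)
C(g, t) = 5
R = -25 (R = 5*(-5) = -25)
b(x, p) = -4 - p
(b(R, 12) + L)² = ((-4 - 1*12) + 119)² = ((-4 - 12) + 119)² = (-16 + 119)² = 103² = 10609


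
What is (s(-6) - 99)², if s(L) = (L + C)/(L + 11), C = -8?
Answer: 259081/25 ≈ 10363.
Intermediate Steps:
s(L) = (-8 + L)/(11 + L) (s(L) = (L - 8)/(L + 11) = (-8 + L)/(11 + L))
(s(-6) - 99)² = ((-8 - 6)/(11 - 6) - 99)² = (-14/5 - 99)² = (-509/5)² = 259081/25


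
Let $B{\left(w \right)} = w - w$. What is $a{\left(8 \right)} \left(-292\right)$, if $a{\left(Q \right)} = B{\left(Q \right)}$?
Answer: $0$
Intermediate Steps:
$B{\left(w \right)} = 0$
$a{\left(Q \right)} = 0$
$a{\left(8 \right)} \left(-292\right) = 0 \left(-292\right) = 0$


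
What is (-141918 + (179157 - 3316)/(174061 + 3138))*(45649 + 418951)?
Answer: -11683552585328600/177199 ≈ -6.5935e+10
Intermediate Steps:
(-141918 + (179157 - 3316)/(174061 + 3138))*(45649 + 418951) = (-141918 + 175841/177199)*464600 = -25147551841/177199*464600 = -11683552585328600/177199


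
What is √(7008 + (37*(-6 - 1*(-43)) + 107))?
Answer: 2*√2121 ≈ 92.109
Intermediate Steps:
√(7008 + (37*(-6 - 1*(-43)) + 107)) = √(7008 + (37*(-6 + 43) + 107)) = √(7008 + (37*37 + 107)) = √(7008 + (1369 + 107)) = √(7008 + 1476) = √8484 = 2*√2121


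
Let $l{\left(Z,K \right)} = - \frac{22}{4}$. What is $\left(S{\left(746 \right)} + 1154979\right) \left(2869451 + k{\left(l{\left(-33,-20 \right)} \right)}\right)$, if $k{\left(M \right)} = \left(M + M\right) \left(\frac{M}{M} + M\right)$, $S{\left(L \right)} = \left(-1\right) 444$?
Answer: $\frac{6625877519535}{2} \approx 3.3129 \cdot 10^{12}$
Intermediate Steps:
$l{\left(Z,K \right)} = - \frac{11}{2}$ ($l{\left(Z,K \right)} = \left(-22\right) \frac{1}{4} = - \frac{11}{2}$)
$S{\left(L \right)} = -444$
$k{\left(M \right)} = 2 M \left(1 + M\right)$
$\left(S{\left(746 \right)} + 1154979\right) \left(2869451 + k{\left(l{\left(-33,-20 \right)} \right)}\right) = \left(-444 + 1154979\right) \left(2869451 + 2 \left(- \frac{11}{2}\right) \left(1 - \frac{11}{2}\right)\right) = 1154535 \left(2869451 + 2 \left(- \frac{11}{2}\right) \left(- \frac{9}{2}\right)\right) = 1154535 \left(2869451 + \frac{99}{2}\right) = 1154535 \cdot \frac{5739001}{2} = \frac{6625877519535}{2}$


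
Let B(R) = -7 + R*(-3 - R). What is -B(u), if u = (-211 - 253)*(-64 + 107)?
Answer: 398022455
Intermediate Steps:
u = -19952 (u = -464*43 = -19952)
-B(u) = -(-7 - 1*(-19952)**2 - 3*(-19952)) = -(-7 - 1*398082304 + 59856) = -(-7 - 398082304 + 59856) = -1*(-398022455) = 398022455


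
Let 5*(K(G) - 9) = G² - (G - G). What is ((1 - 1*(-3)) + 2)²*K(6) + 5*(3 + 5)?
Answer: 3116/5 ≈ 623.20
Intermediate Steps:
K(G) = 9 + G²/5 (K(G) = 9 + (G² - (G - G))/5 = 9 + (G² - 1*0)/5 = 9 + (G² + 0)/5 = 9 + G²/5)
((1 - 1*(-3)) + 2)²*K(6) + 5*(3 + 5) = ((1 - 1*(-3)) + 2)²*(9 + (⅕)*6²) + 5*(3 + 5) = ((1 + 3) + 2)²*(9 + (⅕)*36) + 5*8 = (4 + 2)²*(9 + 36/5) + 40 = 6²*(81/5) + 40 = 36*(81/5) + 40 = 2916/5 + 40 = 3116/5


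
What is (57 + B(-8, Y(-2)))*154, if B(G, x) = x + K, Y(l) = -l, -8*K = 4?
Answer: 9009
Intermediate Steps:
K = -½ (K = -⅛*4 = -½ ≈ -0.50000)
B(G, x) = -½ + x (B(G, x) = x - ½ = -½ + x)
(57 + B(-8, Y(-2)))*154 = (57 + (-½ - 1*(-2)))*154 = (57 + (-½ + 2))*154 = (57 + 3/2)*154 = (117/2)*154 = 9009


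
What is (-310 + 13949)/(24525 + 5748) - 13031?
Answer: -394473824/30273 ≈ -13031.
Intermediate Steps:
(-310 + 13949)/(24525 + 5748) - 13031 = 13639/30273 - 13031 = -394473824/30273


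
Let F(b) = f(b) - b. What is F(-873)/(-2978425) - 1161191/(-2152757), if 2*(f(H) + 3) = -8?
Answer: 3456656016613/6411825267725 ≈ 0.53911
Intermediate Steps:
f(H) = -7 (f(H) = -3 + (1/2)*(-8) = -3 - 4 = -7)
F(b) = -7 - b
F(-873)/(-2978425) - 1161191/(-2152757) = (-7 - 1*(-873))/(-2978425) - 1161191/(-2152757) = (-7 + 873)*(-1/2978425) - 1161191*(-1/2152757) = 866*(-1/2978425) + 1161191/2152757 = -866/2978425 + 1161191/2152757 = 3456656016613/6411825267725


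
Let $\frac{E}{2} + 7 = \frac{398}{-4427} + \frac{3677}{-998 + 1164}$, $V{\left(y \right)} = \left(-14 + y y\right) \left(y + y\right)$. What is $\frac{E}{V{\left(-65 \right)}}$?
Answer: $- \frac{11067837}{201148226630} \approx -5.5023 \cdot 10^{-5}$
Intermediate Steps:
$V{\left(y \right)} = 2 y \left(-14 + y^{2}\right)$ ($V{\left(y \right)} = \left(-14 + y^{2}\right) 2 y = 2 y \left(-14 + y^{2}\right)$)
$E = \frac{11067837}{367441}$ ($E = -14 + 2 \left(\frac{398}{-4427} + \frac{3677}{-998 + 1164}\right) = -14 + 2 \left(398 \left(- \frac{1}{4427}\right) + \frac{3677}{166}\right) = -14 + 2 \left(- \frac{398}{4427} + 3677 \cdot \frac{1}{166}\right) = -14 + 2 \left(- \frac{398}{4427} + \frac{3677}{166}\right) = -14 + 2 \cdot \frac{16212011}{734882} = -14 + \frac{16212011}{367441} = \frac{11067837}{367441} \approx 30.121$)
$\frac{E}{V{\left(-65 \right)}} = \frac{11067837}{367441 \cdot 2 \left(-65\right) \left(-14 + \left(-65\right)^{2}\right)} = \frac{11067837}{367441 \cdot 2 \left(-65\right) \left(-14 + 4225\right)} = \frac{11067837}{367441 \cdot 2 \left(-65\right) 4211} = \frac{11067837}{367441 \left(-547430\right)} = \frac{11067837}{367441} \left(- \frac{1}{547430}\right) = - \frac{11067837}{201148226630}$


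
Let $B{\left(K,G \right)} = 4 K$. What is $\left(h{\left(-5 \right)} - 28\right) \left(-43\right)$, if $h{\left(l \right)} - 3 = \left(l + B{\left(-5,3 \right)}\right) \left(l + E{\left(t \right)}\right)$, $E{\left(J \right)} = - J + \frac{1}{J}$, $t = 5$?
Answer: $-9460$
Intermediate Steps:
$E{\left(J \right)} = \frac{1}{J} - J$
$h{\left(l \right)} = 3 + \left(-20 + l\right) \left(- \frac{24}{5} + l\right)$ ($h{\left(l \right)} = 3 + \left(l + 4 \left(-5\right)\right) \left(l + \left(\frac{1}{5} - 5\right)\right) = 3 + \left(l - 20\right) \left(l + \left(\frac{1}{5} - 5\right)\right) = 3 + \left(-20 + l\right) \left(l - \frac{24}{5}\right) = 3 + \left(-20 + l\right) \left(- \frac{24}{5} + l\right)$)
$\left(h{\left(-5 \right)} - 28\right) \left(-43\right) = \left(\left(99 + \left(-5\right)^{2} - -124\right) - 28\right) \left(-43\right) = \left(\left(99 + 25 + 124\right) - 28\right) \left(-43\right) = \left(248 - 28\right) \left(-43\right) = 220 \left(-43\right) = -9460$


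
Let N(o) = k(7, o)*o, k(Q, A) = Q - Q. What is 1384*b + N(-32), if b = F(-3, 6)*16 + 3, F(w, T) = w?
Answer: -62280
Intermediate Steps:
k(Q, A) = 0
N(o) = 0 (N(o) = 0*o = 0)
b = -45 (b = -3*16 + 3 = -48 + 3 = -45)
1384*b + N(-32) = 1384*(-45) + 0 = -62280 + 0 = -62280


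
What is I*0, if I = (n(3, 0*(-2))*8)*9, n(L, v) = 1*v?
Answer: 0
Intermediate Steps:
n(L, v) = v
I = 0 (I = ((0*(-2))*8)*9 = (0*8)*9 = 0*9 = 0)
I*0 = 0*0 = 0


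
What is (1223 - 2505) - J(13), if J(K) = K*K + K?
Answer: -1464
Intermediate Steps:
J(K) = K + K² (J(K) = K² + K = K + K²)
(1223 - 2505) - J(13) = (1223 - 2505) - 13*(1 + 13) = -1282 - 13*14 = -1282 - 1*182 = -1282 - 182 = -1464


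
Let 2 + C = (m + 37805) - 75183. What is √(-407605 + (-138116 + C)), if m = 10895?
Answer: I*√572206 ≈ 756.44*I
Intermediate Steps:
C = -26485 (C = -2 + ((10895 + 37805) - 75183) = -2 + (48700 - 75183) = -2 - 26483 = -26485)
√(-407605 + (-138116 + C)) = √(-407605 + (-138116 - 26485)) = √(-407605 - 164601) = √(-572206) = I*√572206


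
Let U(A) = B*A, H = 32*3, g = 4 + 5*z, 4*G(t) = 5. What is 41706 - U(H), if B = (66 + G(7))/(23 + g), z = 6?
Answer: 790262/19 ≈ 41593.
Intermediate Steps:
G(t) = 5/4 (G(t) = (¼)*5 = 5/4)
g = 34 (g = 4 + 5*6 = 4 + 30 = 34)
H = 96
B = 269/228 (B = (66 + 5/4)/(23 + 34) = (269/4)/57 = (269/4)*(1/57) = 269/228 ≈ 1.1798)
U(A) = 269*A/228
41706 - U(H) = 41706 - 269*96/228 = 41706 - 1*2152/19 = 41706 - 2152/19 = 790262/19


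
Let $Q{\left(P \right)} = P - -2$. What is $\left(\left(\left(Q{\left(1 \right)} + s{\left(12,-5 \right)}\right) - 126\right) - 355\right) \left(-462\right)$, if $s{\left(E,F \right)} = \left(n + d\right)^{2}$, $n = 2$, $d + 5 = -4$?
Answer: $198198$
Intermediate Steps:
$d = -9$ ($d = -5 - 4 = -9$)
$Q{\left(P \right)} = 2 + P$ ($Q{\left(P \right)} = P + 2 = 2 + P$)
$s{\left(E,F \right)} = 49$ ($s{\left(E,F \right)} = \left(2 - 9\right)^{2} = \left(-7\right)^{2} = 49$)
$\left(\left(\left(Q{\left(1 \right)} + s{\left(12,-5 \right)}\right) - 126\right) - 355\right) \left(-462\right) = \left(\left(\left(\left(2 + 1\right) + 49\right) - 126\right) - 355\right) \left(-462\right) = \left(\left(\left(3 + 49\right) - 126\right) - 355\right) \left(-462\right) = \left(\left(52 - 126\right) - 355\right) \left(-462\right) = \left(-74 - 355\right) \left(-462\right) = \left(-429\right) \left(-462\right) = 198198$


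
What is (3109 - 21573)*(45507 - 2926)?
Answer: -786215584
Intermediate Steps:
(3109 - 21573)*(45507 - 2926) = -18464*42581 = -786215584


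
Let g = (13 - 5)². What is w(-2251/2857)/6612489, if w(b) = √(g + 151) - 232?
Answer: -232/6612489 + √215/6612489 ≈ -3.2868e-5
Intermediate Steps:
g = 64 (g = 8² = 64)
w(b) = -232 + √215 (w(b) = √(64 + 151) - 232 = √215 - 232 = -232 + √215)
w(-2251/2857)/6612489 = (-232 + √215)/6612489 = (-232 + √215)*(1/6612489) = -232/6612489 + √215/6612489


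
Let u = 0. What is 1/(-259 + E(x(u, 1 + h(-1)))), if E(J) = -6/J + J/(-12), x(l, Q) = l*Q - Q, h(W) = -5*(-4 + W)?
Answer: -78/20015 ≈ -0.0038971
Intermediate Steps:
h(W) = 20 - 5*W
x(l, Q) = -Q + Q*l (x(l, Q) = Q*l - Q = -Q + Q*l)
E(J) = -6/J - J/12 (E(J) = -6/J + J*(-1/12) = -6/J - J/12)
1/(-259 + E(x(u, 1 + h(-1)))) = 1/(-259 + (-6*1/((1 + (20 - 5*(-1)))*(-1 + 0)) - (1 + (20 - 5*(-1)))*(-1 + 0)/12)) = 1/(-259 + (-6*(-1/(1 + (20 + 5))) - (1 + (20 + 5))*(-1)/12)) = 1/(-259 + (-6*(-1/(1 + 25)) - (1 + 25)*(-1)/12)) = 1/(-259 + (-6/(26*(-1)) - 13*(-1)/6)) = 1/(-259 + (-6/(-26) - 1/12*(-26))) = 1/(-259 + (-6*(-1/26) + 13/6)) = 1/(-259 + (3/13 + 13/6)) = 1/(-259 + 187/78) = 1/(-20015/78) = -78/20015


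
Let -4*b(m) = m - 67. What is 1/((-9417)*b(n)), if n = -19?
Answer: -2/404931 ≈ -4.9391e-6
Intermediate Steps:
b(m) = 67/4 - m/4 (b(m) = -(m - 67)/4 = -(-67 + m)/4 = 67/4 - m/4)
1/((-9417)*b(n)) = 1/((-9417)*(67/4 - ¼*(-19))) = -1/(9417*(67/4 + 19/4)) = -1/(9417*43/2) = -1/9417*2/43 = -2/404931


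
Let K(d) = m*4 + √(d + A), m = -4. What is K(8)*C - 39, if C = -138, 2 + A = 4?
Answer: 2169 - 138*√10 ≈ 1732.6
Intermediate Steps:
A = 2 (A = -2 + 4 = 2)
K(d) = -16 + √(2 + d) (K(d) = -4*4 + √(d + 2) = -16 + √(2 + d))
K(8)*C - 39 = (-16 + √(2 + 8))*(-138) - 39 = (-16 + √10)*(-138) - 39 = (2208 - 138*√10) - 39 = 2169 - 138*√10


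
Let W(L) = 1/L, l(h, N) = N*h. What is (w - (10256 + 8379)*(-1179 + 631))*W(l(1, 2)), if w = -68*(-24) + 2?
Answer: 5106807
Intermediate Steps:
w = 1634 (w = 1632 + 2 = 1634)
(w - (10256 + 8379)*(-1179 + 631))*W(l(1, 2)) = (1634 - (10256 + 8379)*(-1179 + 631))/((2*1)) = (1634 - 18635*(-548))/2 = (1634 - 1*(-10211980))*(½) = (1634 + 10211980)*(½) = 10213614*(½) = 5106807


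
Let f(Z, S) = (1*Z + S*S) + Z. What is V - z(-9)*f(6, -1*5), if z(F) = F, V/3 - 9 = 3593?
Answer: 11139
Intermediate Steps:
f(Z, S) = S**2 + 2*Z (f(Z, S) = (Z + S**2) + Z = S**2 + 2*Z)
V = 10806 (V = 27 + 3*3593 = 27 + 10779 = 10806)
V - z(-9)*f(6, -1*5) = 10806 - (-9)*((-1*5)**2 + 2*6) = 10806 - (-9)*((-5)**2 + 12) = 10806 - (-9)*(25 + 12) = 10806 - (-9)*37 = 10806 - 1*(-333) = 10806 + 333 = 11139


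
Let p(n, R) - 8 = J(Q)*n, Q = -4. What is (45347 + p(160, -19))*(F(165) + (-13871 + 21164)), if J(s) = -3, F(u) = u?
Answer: 334677750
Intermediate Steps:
p(n, R) = 8 - 3*n
(45347 + p(160, -19))*(F(165) + (-13871 + 21164)) = (45347 + (8 - 3*160))*(165 + (-13871 + 21164)) = (45347 + (8 - 480))*(165 + 7293) = (45347 - 472)*7458 = 44875*7458 = 334677750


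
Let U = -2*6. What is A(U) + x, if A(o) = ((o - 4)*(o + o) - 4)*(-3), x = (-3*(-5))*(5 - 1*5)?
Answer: -1140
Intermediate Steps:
x = 0 (x = 15*(5 - 5) = 15*0 = 0)
U = -12
A(o) = 12 - 6*o*(-4 + o) (A(o) = ((-4 + o)*(2*o) - 4)*(-3) = (2*o*(-4 + o) - 4)*(-3) = (-4 + 2*o*(-4 + o))*(-3) = 12 - 6*o*(-4 + o))
A(U) + x = (12 - 6*(-12)**2 + 24*(-12)) + 0 = (12 - 6*144 - 288) + 0 = (12 - 864 - 288) + 0 = -1140 + 0 = -1140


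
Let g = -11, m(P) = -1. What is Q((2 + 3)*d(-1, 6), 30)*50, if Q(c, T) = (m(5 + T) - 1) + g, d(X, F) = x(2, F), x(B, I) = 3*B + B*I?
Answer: -650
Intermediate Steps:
d(X, F) = 6 + 2*F (d(X, F) = 2*(3 + F) = 6 + 2*F)
Q(c, T) = -13 (Q(c, T) = (-1 - 1) - 11 = -2 - 11 = -13)
Q((2 + 3)*d(-1, 6), 30)*50 = -13*50 = -650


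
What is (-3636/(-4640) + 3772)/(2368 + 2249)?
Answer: 4376429/5355720 ≈ 0.81715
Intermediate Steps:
(-3636/(-4640) + 3772)/(2368 + 2249) = (-3636*(-1/4640) + 3772)/4617 = (909/1160 + 3772)*(1/4617) = (4376429/1160)*(1/4617) = 4376429/5355720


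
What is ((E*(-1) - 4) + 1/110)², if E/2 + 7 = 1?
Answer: 776161/12100 ≈ 64.146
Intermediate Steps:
E = -12 (E = -14 + 2*1 = -14 + 2 = -12)
((E*(-1) - 4) + 1/110)² = ((-12*(-1) - 4) + 1/110)² = ((12 - 4) + 1/110)² = (8 + 1/110)² = (881/110)² = 776161/12100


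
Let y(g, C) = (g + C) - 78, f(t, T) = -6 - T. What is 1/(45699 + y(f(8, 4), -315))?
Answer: 1/45296 ≈ 2.2077e-5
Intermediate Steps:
y(g, C) = -78 + C + g (y(g, C) = (C + g) - 78 = -78 + C + g)
1/(45699 + y(f(8, 4), -315)) = 1/(45699 + (-78 - 315 + (-6 - 1*4))) = 1/(45699 + (-78 - 315 + (-6 - 4))) = 1/(45699 + (-78 - 315 - 10)) = 1/(45699 - 403) = 1/45296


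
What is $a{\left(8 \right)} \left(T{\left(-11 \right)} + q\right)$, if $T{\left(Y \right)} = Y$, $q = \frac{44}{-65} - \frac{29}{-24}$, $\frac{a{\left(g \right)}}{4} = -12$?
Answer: $\frac{32662}{65} \approx 502.49$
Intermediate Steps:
$a{\left(g \right)} = -48$ ($a{\left(g \right)} = 4 \left(-12\right) = -48$)
$q = \frac{829}{1560}$ ($q = 44 \left(- \frac{1}{65}\right) - - \frac{29}{24} = - \frac{44}{65} + \frac{29}{24} = \frac{829}{1560} \approx 0.53141$)
$a{\left(8 \right)} \left(T{\left(-11 \right)} + q\right) = - 48 \left(-11 + \frac{829}{1560}\right) = \left(-48\right) \left(- \frac{16331}{1560}\right) = \frac{32662}{65}$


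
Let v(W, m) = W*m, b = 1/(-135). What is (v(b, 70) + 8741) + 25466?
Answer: 923575/27 ≈ 34207.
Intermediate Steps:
b = -1/135 ≈ -0.0074074
(v(b, 70) + 8741) + 25466 = (-1/135*70 + 8741) + 25466 = (-14/27 + 8741) + 25466 = 235993/27 + 25466 = 923575/27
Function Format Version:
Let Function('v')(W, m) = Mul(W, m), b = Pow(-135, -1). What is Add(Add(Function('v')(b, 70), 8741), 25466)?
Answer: Rational(923575, 27) ≈ 34207.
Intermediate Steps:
b = Rational(-1, 135) ≈ -0.0074074
Add(Add(Function('v')(b, 70), 8741), 25466) = Add(Add(Mul(Rational(-1, 135), 70), 8741), 25466) = Add(Add(Rational(-14, 27), 8741), 25466) = Add(Rational(235993, 27), 25466) = Rational(923575, 27)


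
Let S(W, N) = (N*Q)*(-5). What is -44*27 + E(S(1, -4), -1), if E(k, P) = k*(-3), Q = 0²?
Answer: -1188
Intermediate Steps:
Q = 0
S(W, N) = 0 (S(W, N) = (N*0)*(-5) = 0*(-5) = 0)
E(k, P) = -3*k
-44*27 + E(S(1, -4), -1) = -44*27 - 3*0 = -1188 + 0 = -1188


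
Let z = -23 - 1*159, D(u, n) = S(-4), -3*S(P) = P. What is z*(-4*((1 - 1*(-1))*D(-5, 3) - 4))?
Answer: -2912/3 ≈ -970.67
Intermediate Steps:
S(P) = -P/3
D(u, n) = 4/3 (D(u, n) = -⅓*(-4) = 4/3)
z = -182 (z = -23 - 159 = -182)
z*(-4*((1 - 1*(-1))*D(-5, 3) - 4)) = -(-728)*((1 - 1*(-1))*(4/3) - 4) = -(-728)*((1 + 1)*(4/3) - 4) = -(-728)*(2*(4/3) - 4) = -(-728)*(8/3 - 4) = -(-728)*(-4)/3 = -182*16/3 = -2912/3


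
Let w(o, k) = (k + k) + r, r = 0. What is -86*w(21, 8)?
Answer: -1376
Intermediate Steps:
w(o, k) = 2*k (w(o, k) = (k + k) + 0 = 2*k + 0 = 2*k)
-86*w(21, 8) = -172*8 = -86*16 = -1376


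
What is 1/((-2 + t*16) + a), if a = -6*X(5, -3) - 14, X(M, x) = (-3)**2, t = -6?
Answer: -1/166 ≈ -0.0060241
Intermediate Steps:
X(M, x) = 9
a = -68 (a = -6*9 - 14 = -54 - 14 = -68)
1/((-2 + t*16) + a) = 1/((-2 - 6*16) - 68) = 1/((-2 - 96) - 68) = 1/(-98 - 68) = 1/(-166) = -1/166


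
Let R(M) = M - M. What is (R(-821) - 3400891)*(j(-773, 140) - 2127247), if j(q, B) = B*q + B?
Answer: 7602103476357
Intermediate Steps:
j(q, B) = B + B*q
R(M) = 0
(R(-821) - 3400891)*(j(-773, 140) - 2127247) = (0 - 3400891)*(140*(1 - 773) - 2127247) = -3400891*(140*(-772) - 2127247) = -3400891*(-108080 - 2127247) = -3400891*(-2235327) = 7602103476357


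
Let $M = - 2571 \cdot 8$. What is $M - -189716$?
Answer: $169148$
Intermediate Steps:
$M = -20568$ ($M = \left(-1\right) 20568 = -20568$)
$M - -189716 = -20568 - -189716 = -20568 + 189716 = 169148$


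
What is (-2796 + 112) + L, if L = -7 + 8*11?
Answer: -2603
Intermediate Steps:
L = 81 (L = -7 + 88 = 81)
(-2796 + 112) + L = (-2796 + 112) + 81 = -2684 + 81 = -2603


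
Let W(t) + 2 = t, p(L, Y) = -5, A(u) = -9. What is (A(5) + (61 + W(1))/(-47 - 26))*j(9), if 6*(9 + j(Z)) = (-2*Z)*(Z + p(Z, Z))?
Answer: 15057/73 ≈ 206.26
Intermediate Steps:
W(t) = -2 + t
j(Z) = -9 - Z*(-5 + Z)/3 (j(Z) = -9 + ((-2*Z)*(Z - 5))/6 = -9 + ((-2*Z)*(-5 + Z))/6 = -9 + (-2*Z*(-5 + Z))/6 = -9 - Z*(-5 + Z)/3)
(A(5) + (61 + W(1))/(-47 - 26))*j(9) = (-9 + (61 + (-2 + 1))/(-47 - 26))*(-9 - ⅓*9² + (5/3)*9) = (-9 + (61 - 1)/(-73))*(-9 - ⅓*81 + 15) = (-9 + 60*(-1/73))*(-9 - 27 + 15) = (-9 - 60/73)*(-21) = -717/73*(-21) = 15057/73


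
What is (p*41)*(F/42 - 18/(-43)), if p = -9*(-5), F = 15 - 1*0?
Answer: 861615/602 ≈ 1431.3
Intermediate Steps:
F = 15 (F = 15 + 0 = 15)
p = 45
(p*41)*(F/42 - 18/(-43)) = (45*41)*(15/42 - 18/(-43)) = 1845*(15*(1/42) - 18*(-1/43)) = 1845*(5/14 + 18/43) = 1845*(467/602) = 861615/602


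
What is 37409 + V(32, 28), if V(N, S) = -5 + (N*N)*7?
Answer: 44572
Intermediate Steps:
V(N, S) = -5 + 7*N² (V(N, S) = -5 + N²*7 = -5 + 7*N²)
37409 + V(32, 28) = 37409 + (-5 + 7*32²) = 37409 + (-5 + 7*1024) = 37409 + (-5 + 7168) = 37409 + 7163 = 44572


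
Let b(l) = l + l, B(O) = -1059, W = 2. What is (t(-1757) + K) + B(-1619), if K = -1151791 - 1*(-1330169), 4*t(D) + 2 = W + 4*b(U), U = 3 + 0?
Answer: 177325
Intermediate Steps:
U = 3
b(l) = 2*l
t(D) = 6 (t(D) = -½ + (2 + 4*(2*3))/4 = -½ + (2 + 4*6)/4 = -½ + (2 + 24)/4 = -½ + (¼)*26 = -½ + 13/2 = 6)
K = 178378 (K = -1151791 + 1330169 = 178378)
(t(-1757) + K) + B(-1619) = (6 + 178378) - 1059 = 178384 - 1059 = 177325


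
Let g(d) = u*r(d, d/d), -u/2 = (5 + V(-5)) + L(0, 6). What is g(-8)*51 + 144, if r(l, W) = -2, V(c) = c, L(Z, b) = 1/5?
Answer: 924/5 ≈ 184.80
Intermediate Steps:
L(Z, b) = 1/5
u = -2/5 (u = -2*((5 - 5) + 1/5) = -2*(0 + 1/5) = -2*1/5 = -2/5 ≈ -0.40000)
g(d) = 4/5 (g(d) = -2/5*(-2) = 4/5)
g(-8)*51 + 144 = (4/5)*51 + 144 = 204/5 + 144 = 924/5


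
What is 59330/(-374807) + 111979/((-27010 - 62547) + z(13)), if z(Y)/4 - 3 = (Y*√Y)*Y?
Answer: -4233623286105095/3003090989671959 - 75697804*√13/8012366337 ≈ -1.4438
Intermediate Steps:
z(Y) = 12 + 4*Y^(5/2) (z(Y) = 12 + 4*((Y*√Y)*Y) = 12 + 4*(Y^(3/2)*Y) = 12 + 4*Y^(5/2))
59330/(-374807) + 111979/((-27010 - 62547) + z(13)) = 59330/(-374807) + 111979/((-27010 - 62547) + (12 + 4*13^(5/2))) = 59330*(-1/374807) + 111979/(-89557 + (12 + 4*(169*√13))) = -59330/374807 + 111979/(-89557 + (12 + 676*√13)) = -59330/374807 + 111979/(-89545 + 676*√13)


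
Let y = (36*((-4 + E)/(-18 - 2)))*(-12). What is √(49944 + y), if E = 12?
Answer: 2*√313230/5 ≈ 223.87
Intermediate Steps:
y = 864/5 (y = (36*((-4 + 12)/(-18 - 2)))*(-12) = (36*(8/(-20)))*(-12) = (36*(8*(-1/20)))*(-12) = (36*(-⅖))*(-12) = -72/5*(-12) = 864/5 ≈ 172.80)
√(49944 + y) = √(49944 + 864/5) = √(250584/5) = 2*√313230/5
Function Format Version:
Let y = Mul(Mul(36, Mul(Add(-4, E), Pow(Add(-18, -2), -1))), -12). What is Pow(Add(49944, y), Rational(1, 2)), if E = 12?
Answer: Mul(Rational(2, 5), Pow(313230, Rational(1, 2))) ≈ 223.87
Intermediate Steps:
y = Rational(864, 5) (y = Mul(Mul(36, Mul(Add(-4, 12), Pow(Add(-18, -2), -1))), -12) = Mul(Mul(36, Mul(8, Pow(-20, -1))), -12) = Mul(Mul(36, Mul(8, Rational(-1, 20))), -12) = Mul(Mul(36, Rational(-2, 5)), -12) = Mul(Rational(-72, 5), -12) = Rational(864, 5) ≈ 172.80)
Pow(Add(49944, y), Rational(1, 2)) = Pow(Add(49944, Rational(864, 5)), Rational(1, 2)) = Pow(Rational(250584, 5), Rational(1, 2)) = Mul(Rational(2, 5), Pow(313230, Rational(1, 2)))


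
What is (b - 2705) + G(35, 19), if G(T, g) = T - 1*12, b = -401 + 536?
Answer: -2547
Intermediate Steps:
b = 135
G(T, g) = -12 + T (G(T, g) = T - 12 = -12 + T)
(b - 2705) + G(35, 19) = (135 - 2705) + (-12 + 35) = -2570 + 23 = -2547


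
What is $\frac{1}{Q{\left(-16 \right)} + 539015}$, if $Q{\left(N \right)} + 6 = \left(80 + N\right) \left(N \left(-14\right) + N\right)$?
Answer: $\frac{1}{552321} \approx 1.8105 \cdot 10^{-6}$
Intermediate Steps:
$Q{\left(N \right)} = -6 - 13 N \left(80 + N\right)$ ($Q{\left(N \right)} = -6 + \left(80 + N\right) \left(N \left(-14\right) + N\right) = -6 + \left(80 + N\right) \left(- 14 N + N\right) = -6 + \left(80 + N\right) \left(- 13 N\right) = -6 - 13 N \left(80 + N\right)$)
$\frac{1}{Q{\left(-16 \right)} + 539015} = \frac{1}{\left(-6 - -16640 - 13 \left(-16\right)^{2}\right) + 539015} = \frac{1}{\left(-6 + 16640 - 3328\right) + 539015} = \frac{1}{13306 + 539015} = \frac{1}{552321}$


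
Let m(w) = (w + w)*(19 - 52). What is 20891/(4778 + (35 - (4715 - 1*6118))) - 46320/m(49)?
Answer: 8463967/478632 ≈ 17.684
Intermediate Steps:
m(w) = -66*w (m(w) = (2*w)*(-33) = -66*w)
20891/(4778 + (35 - (4715 - 1*6118))) - 46320/m(49) = 20891/(4778 + (35 - (4715 - 1*6118))) - 46320/((-66*49)) = 20891/(4778 + (35 - (4715 - 6118))) - 46320/(-3234) = 20891/(4778 + (35 - 1*(-1403))) - 46320*(-1/3234) = 20891/(4778 + (35 + 1403)) + 7720/539 = 20891/(4778 + 1438) + 7720/539 = 20891/6216 + 7720/539 = 8463967/478632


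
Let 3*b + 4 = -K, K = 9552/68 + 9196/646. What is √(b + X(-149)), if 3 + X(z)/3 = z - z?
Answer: I*√161007/51 ≈ 7.8678*I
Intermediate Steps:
X(z) = -9 (X(z) = -9 + 3*(z - z) = -9 + 3*0 = -9 + 0 = -9)
K = 2630/17 (K = 9552*(1/68) + 9196*(1/646) = 2388/17 + 242/17 = 2630/17 ≈ 154.71)
b = -2698/51 (b = -4/3 + (-1*2630/17)/3 = -4/3 + (⅓)*(-2630/17) = -4/3 - 2630/51 = -2698/51 ≈ -52.902)
√(b + X(-149)) = √(-2698/51 - 9) = √(-3157/51) = I*√161007/51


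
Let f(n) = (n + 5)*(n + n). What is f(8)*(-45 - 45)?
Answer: -18720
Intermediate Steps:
f(n) = 2*n*(5 + n) (f(n) = (5 + n)*(2*n) = 2*n*(5 + n))
f(8)*(-45 - 45) = (2*8*(5 + 8))*(-45 - 45) = (2*8*13)*(-90) = 208*(-90) = -18720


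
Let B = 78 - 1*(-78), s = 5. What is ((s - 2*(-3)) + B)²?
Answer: 27889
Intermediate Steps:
B = 156 (B = 78 + 78 = 156)
((s - 2*(-3)) + B)² = ((5 - 2*(-3)) + 156)² = ((5 + 6) + 156)² = (11 + 156)² = 167² = 27889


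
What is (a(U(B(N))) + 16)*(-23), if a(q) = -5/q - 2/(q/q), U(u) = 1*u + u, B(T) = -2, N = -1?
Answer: -1403/4 ≈ -350.75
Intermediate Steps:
U(u) = 2*u (U(u) = u + u = 2*u)
a(q) = -2 - 5/q (a(q) = -5/q - 2/1 = -5/q - 2*1 = -5/q - 2 = -2 - 5/q)
(a(U(B(N))) + 16)*(-23) = ((-2 - 5/(2*(-2))) + 16)*(-23) = ((-2 - 5/(-4)) + 16)*(-23) = ((-2 - 5*(-¼)) + 16)*(-23) = ((-2 + 5/4) + 16)*(-23) = (-¾ + 16)*(-23) = (61/4)*(-23) = -1403/4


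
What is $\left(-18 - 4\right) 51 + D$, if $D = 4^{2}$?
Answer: $-1106$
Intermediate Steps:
$D = 16$
$\left(-18 - 4\right) 51 + D = \left(-18 - 4\right) 51 + 16 = \left(-22\right) 51 + 16 = -1122 + 16 = -1106$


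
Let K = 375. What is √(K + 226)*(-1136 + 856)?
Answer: -280*√601 ≈ -6864.3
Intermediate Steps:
√(K + 226)*(-1136 + 856) = √(375 + 226)*(-1136 + 856) = √601*(-280) = -280*√601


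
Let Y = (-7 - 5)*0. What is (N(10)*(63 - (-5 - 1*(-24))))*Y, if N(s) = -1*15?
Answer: 0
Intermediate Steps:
Y = 0 (Y = -12*0 = 0)
N(s) = -15
(N(10)*(63 - (-5 - 1*(-24))))*Y = -15*(63 - (-5 - 1*(-24)))*0 = -15*(63 - (-5 + 24))*0 = -15*(63 - 1*19)*0 = -15*(63 - 19)*0 = -15*44*0 = -660*0 = 0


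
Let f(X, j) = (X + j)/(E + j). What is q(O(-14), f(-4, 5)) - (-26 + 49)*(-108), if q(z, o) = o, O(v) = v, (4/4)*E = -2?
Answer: 7453/3 ≈ 2484.3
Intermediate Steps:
E = -2
f(X, j) = (X + j)/(-2 + j)
q(O(-14), f(-4, 5)) - (-26 + 49)*(-108) = (-4 + 5)/(-2 + 5) - (-26 + 49)*(-108) = 1/3 - 23*(-108) = (⅓)*1 - 1*(-2484) = ⅓ + 2484 = 7453/3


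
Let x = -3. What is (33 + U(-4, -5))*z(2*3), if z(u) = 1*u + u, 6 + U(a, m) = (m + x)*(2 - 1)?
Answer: 228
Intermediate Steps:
U(a, m) = -9 + m (U(a, m) = -6 + (m - 3)*(2 - 1) = -6 + (-3 + m)*1 = -6 + (-3 + m) = -9 + m)
z(u) = 2*u (z(u) = u + u = 2*u)
(33 + U(-4, -5))*z(2*3) = (33 + (-9 - 5))*(2*(2*3)) = (33 - 14)*(2*6) = 19*12 = 228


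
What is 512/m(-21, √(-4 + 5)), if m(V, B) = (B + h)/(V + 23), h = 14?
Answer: 1024/15 ≈ 68.267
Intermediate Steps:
m(V, B) = (14 + B)/(23 + V) (m(V, B) = (B + 14)/(V + 23) = (14 + B)/(23 + V))
512/m(-21, √(-4 + 5)) = 512/(((14 + √(-4 + 5))/(23 - 21))) = 512/(((14 + √1)/2)) = 512/(((14 + 1)/2)) = 512/(((½)*15)) = 512/(15/2) = 512*(2/15) = 1024/15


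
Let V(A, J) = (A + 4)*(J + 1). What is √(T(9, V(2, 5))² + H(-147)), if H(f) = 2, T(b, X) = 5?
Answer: 3*√3 ≈ 5.1962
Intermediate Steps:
V(A, J) = (1 + J)*(4 + A) (V(A, J) = (4 + A)*(1 + J) = (1 + J)*(4 + A))
√(T(9, V(2, 5))² + H(-147)) = √(5² + 2) = √(25 + 2) = √27 = 3*√3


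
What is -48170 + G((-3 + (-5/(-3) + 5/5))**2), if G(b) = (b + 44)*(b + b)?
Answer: -3900976/81 ≈ -48160.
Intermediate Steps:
G(b) = 2*b*(44 + b) (G(b) = (44 + b)*(2*b) = 2*b*(44 + b))
-48170 + G((-3 + (-5/(-3) + 5/5))**2) = -48170 + 2*(-3 + (-5/(-3) + 5/5))**2*(44 + (-3 + (-5/(-3) + 5/5))**2) = -48170 + 2*(-3 + (-5*(-1/3) + 5*(1/5)))**2*(44 + (-3 + (-5*(-1/3) + 5*(1/5)))**2) = -48170 + 2*(-3 + (5/3 + 1))**2*(44 + (-3 + (5/3 + 1))**2) = -48170 + 2*(-3 + 8/3)**2*(44 + (-3 + 8/3)**2) = -48170 + 2*(-1/3)**2*(44 + (-1/3)**2) = -48170 + 2*(1/9)*(44 + 1/9) = -48170 + 2*(1/9)*(397/9) = -48170 + 794/81 = -3900976/81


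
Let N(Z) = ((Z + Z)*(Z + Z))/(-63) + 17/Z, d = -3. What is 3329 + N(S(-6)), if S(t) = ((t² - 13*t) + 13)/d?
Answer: 231495512/72009 ≈ 3214.8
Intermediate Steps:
S(t) = -13/3 - t²/3 + 13*t/3 (S(t) = ((t² - 13*t) + 13)/(-3) = (13 + t² - 13*t)*(-⅓) = -13/3 - t²/3 + 13*t/3)
N(Z) = 17/Z - 4*Z²/63 (N(Z) = ((2*Z)*(2*Z))*(-1/63) + 17/Z = (4*Z²)*(-1/63) + 17/Z = -4*Z²/63 + 17/Z = 17/Z - 4*Z²/63)
3329 + N(S(-6)) = 3329 + (1071 - 4*(-13/3 - ⅓*(-6)² + (13/3)*(-6))³)/(63*(-13/3 - ⅓*(-6)² + (13/3)*(-6))) = 3329 + (1071 - 4*(-13/3 - ⅓*36 - 26)³)/(63*(-13/3 - ⅓*36 - 26)) = 3329 + (1071 - 4*(-13/3 - 12 - 26)³)/(63*(-13/3 - 12 - 26)) = 3329 + (1071 - 4*(-127/3)³)/(63*(-127/3)) = 3329 + (1/63)*(-3/127)*(1071 - 4*(-2048383/27)) = 3329 + (1/63)*(-3/127)*(1071 + 8193532/27) = 3329 + (1/63)*(-3/127)*(8222449/27) = 3329 - 8222449/72009 = 231495512/72009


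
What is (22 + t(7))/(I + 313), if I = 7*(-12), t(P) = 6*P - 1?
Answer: 63/229 ≈ 0.27511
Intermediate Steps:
t(P) = -1 + 6*P
I = -84
(22 + t(7))/(I + 313) = (22 + (-1 + 6*7))/(-84 + 313) = (22 + (-1 + 42))/229 = (22 + 41)*(1/229) = 63*(1/229) = 63/229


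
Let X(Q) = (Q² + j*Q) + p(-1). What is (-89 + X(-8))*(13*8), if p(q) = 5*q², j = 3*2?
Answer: -7072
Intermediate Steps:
j = 6
X(Q) = 5 + Q² + 6*Q (X(Q) = (Q² + 6*Q) + 5*(-1)² = (Q² + 6*Q) + 5*1 = (Q² + 6*Q) + 5 = 5 + Q² + 6*Q)
(-89 + X(-8))*(13*8) = (-89 + (5 + (-8)² + 6*(-8)))*(13*8) = (-89 + (5 + 64 - 48))*104 = (-89 + 21)*104 = -68*104 = -7072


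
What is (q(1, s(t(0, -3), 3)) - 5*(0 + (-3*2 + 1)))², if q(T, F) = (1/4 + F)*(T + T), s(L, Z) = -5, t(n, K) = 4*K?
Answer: 961/4 ≈ 240.25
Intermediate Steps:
q(T, F) = 2*T*(¼ + F) (q(T, F) = (¼ + F)*(2*T) = 2*T*(¼ + F))
(q(1, s(t(0, -3), 3)) - 5*(0 + (-3*2 + 1)))² = ((½)*1*(1 + 4*(-5)) - 5*(0 + (-3*2 + 1)))² = ((½)*1*(1 - 20) - 5*(0 + (-6 + 1)))² = ((½)*1*(-19) - 5*(0 - 5))² = (-19/2 - 5*(-5))² = (-19/2 + 25)² = (31/2)² = 961/4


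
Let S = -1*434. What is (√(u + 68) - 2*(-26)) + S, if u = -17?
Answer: -382 + √51 ≈ -374.86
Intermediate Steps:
S = -434
(√(u + 68) - 2*(-26)) + S = (√(-17 + 68) - 2*(-26)) - 434 = (√51 + 52) - 434 = (52 + √51) - 434 = -382 + √51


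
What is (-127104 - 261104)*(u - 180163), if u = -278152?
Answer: 177921549520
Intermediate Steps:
(-127104 - 261104)*(u - 180163) = (-127104 - 261104)*(-278152 - 180163) = -388208*(-458315) = 177921549520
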